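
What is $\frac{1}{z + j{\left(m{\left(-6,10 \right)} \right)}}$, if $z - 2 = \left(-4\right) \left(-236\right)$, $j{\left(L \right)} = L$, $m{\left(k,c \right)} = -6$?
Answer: $\frac{1}{940} \approx 0.0010638$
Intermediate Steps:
$z = 946$ ($z = 2 - -944 = 2 + 944 = 946$)
$\frac{1}{z + j{\left(m{\left(-6,10 \right)} \right)}} = \frac{1}{946 - 6} = \frac{1}{940}$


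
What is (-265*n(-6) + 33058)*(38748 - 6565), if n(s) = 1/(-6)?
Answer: 6391962179/6 ≈ 1.0653e+9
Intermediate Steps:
n(s) = -⅙
(-265*n(-6) + 33058)*(38748 - 6565) = (-265*(-⅙) + 33058)*(38748 - 6565) = (265/6 + 33058)*32183 = (198613/6)*32183 = 6391962179/6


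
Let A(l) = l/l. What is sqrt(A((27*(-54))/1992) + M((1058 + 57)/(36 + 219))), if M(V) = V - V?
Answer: 1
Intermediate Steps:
M(V) = 0
A(l) = 1
sqrt(A((27*(-54))/1992) + M((1058 + 57)/(36 + 219))) = sqrt(1 + 0) = sqrt(1) = 1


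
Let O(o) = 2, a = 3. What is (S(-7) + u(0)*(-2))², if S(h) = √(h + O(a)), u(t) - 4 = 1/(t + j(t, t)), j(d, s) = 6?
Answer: 580/9 - 50*I*√5/3 ≈ 64.444 - 37.268*I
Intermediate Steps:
u(t) = 4 + 1/(6 + t) (u(t) = 4 + 1/(t + 6) = 4 + 1/(6 + t))
S(h) = √(2 + h) (S(h) = √(h + 2) = √(2 + h))
(S(-7) + u(0)*(-2))² = (√(2 - 7) + ((25 + 4*0)/(6 + 0))*(-2))² = (√(-5) + ((25 + 0)/6)*(-2))² = (I*√5 + ((⅙)*25)*(-2))² = (I*√5 + (25/6)*(-2))² = (I*√5 - 25/3)² = (-25/3 + I*√5)²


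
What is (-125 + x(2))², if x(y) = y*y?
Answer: 14641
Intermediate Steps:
x(y) = y²
(-125 + x(2))² = (-125 + 2²)² = (-125 + 4)² = (-121)² = 14641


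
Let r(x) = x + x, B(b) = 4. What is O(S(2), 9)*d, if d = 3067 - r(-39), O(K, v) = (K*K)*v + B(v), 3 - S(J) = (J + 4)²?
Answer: 30836725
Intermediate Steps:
r(x) = 2*x
S(J) = 3 - (4 + J)² (S(J) = 3 - (J + 4)² = 3 - (4 + J)²)
O(K, v) = 4 + v*K² (O(K, v) = (K*K)*v + 4 = K²*v + 4 = v*K² + 4 = 4 + v*K²)
d = 3145 (d = 3067 - 2*(-39) = 3067 - 1*(-78) = 3067 + 78 = 3145)
O(S(2), 9)*d = (4 + 9*(3 - (4 + 2)²)²)*3145 = (4 + 9*(3 - 1*6²)²)*3145 = (4 + 9*(3 - 1*36)²)*3145 = (4 + 9*(3 - 36)²)*3145 = (4 + 9*(-33)²)*3145 = (4 + 9*1089)*3145 = (4 + 9801)*3145 = 9805*3145 = 30836725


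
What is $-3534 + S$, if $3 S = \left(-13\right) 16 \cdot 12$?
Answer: $-4366$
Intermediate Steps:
$S = -832$ ($S = \frac{\left(-13\right) 16 \cdot 12}{3} = \frac{\left(-208\right) 12}{3} = \frac{1}{3} \left(-2496\right) = -832$)
$-3534 + S = -3534 - 832 = -4366$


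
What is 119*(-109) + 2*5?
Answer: -12961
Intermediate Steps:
119*(-109) + 2*5 = -12971 + 10 = -12961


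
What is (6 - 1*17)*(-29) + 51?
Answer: 370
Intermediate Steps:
(6 - 1*17)*(-29) + 51 = (6 - 17)*(-29) + 51 = -11*(-29) + 51 = 319 + 51 = 370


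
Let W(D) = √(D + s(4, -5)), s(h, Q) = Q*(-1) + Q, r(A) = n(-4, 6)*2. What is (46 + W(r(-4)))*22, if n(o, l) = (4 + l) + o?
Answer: 1012 + 44*√3 ≈ 1088.2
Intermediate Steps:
n(o, l) = 4 + l + o
r(A) = 12 (r(A) = (4 + 6 - 4)*2 = 6*2 = 12)
s(h, Q) = 0 (s(h, Q) = -Q + Q = 0)
W(D) = √D (W(D) = √(D + 0) = √D)
(46 + W(r(-4)))*22 = (46 + √12)*22 = (46 + 2*√3)*22 = 1012 + 44*√3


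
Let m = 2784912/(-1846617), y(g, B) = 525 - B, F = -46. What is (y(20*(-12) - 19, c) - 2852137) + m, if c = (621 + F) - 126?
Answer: -1755555704183/615539 ≈ -2.8521e+6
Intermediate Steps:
c = 449 (c = (621 - 46) - 126 = 575 - 126 = 449)
m = -928304/615539 (m = 2784912*(-1/1846617) = -928304/615539 ≈ -1.5081)
(y(20*(-12) - 19, c) - 2852137) + m = ((525 - 1*449) - 2852137) - 928304/615539 = ((525 - 449) - 2852137) - 928304/615539 = (76 - 2852137) - 928304/615539 = -2852061 - 928304/615539 = -1755555704183/615539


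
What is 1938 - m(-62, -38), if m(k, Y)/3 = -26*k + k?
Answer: -2712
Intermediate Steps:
m(k, Y) = -75*k (m(k, Y) = 3*(-26*k + k) = 3*(-25*k) = -75*k)
1938 - m(-62, -38) = 1938 - (-75)*(-62) = 1938 - 1*4650 = 1938 - 4650 = -2712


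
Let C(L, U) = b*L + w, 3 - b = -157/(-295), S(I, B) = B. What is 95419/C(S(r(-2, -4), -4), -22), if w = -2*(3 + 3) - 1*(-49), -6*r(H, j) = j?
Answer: 28148605/8003 ≈ 3517.3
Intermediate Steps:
r(H, j) = -j/6
b = 728/295 (b = 3 - (-157)/(-295) = 3 - (-157)*(-1)/295 = 3 - 1*157/295 = 3 - 157/295 = 728/295 ≈ 2.4678)
w = 37 (w = -2*6 + 49 = -12 + 49 = 37)
C(L, U) = 37 + 728*L/295 (C(L, U) = 728*L/295 + 37 = 37 + 728*L/295)
95419/C(S(r(-2, -4), -4), -22) = 95419/(37 + (728/295)*(-4)) = 95419/(37 - 2912/295) = 95419/(8003/295) = 95419*(295/8003) = 28148605/8003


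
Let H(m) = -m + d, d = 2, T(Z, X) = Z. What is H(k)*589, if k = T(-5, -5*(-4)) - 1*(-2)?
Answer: 2945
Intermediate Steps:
k = -3 (k = -5 - 1*(-2) = -5 + 2 = -3)
H(m) = 2 - m (H(m) = -m + 2 = 2 - m)
H(k)*589 = (2 - 1*(-3))*589 = (2 + 3)*589 = 5*589 = 2945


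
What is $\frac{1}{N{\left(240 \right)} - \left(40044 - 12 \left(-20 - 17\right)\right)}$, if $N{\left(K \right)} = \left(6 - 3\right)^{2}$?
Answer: $- \frac{1}{40479} \approx -2.4704 \cdot 10^{-5}$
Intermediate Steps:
$N{\left(K \right)} = 9$ ($N{\left(K \right)} = 3^{2} = 9$)
$\frac{1}{N{\left(240 \right)} - \left(40044 - 12 \left(-20 - 17\right)\right)} = \frac{1}{9 - \left(40044 - 12 \left(-20 - 17\right)\right)} = \frac{1}{9 - \left(40044 + 444\right)} = \frac{1}{9 - 40488} = \frac{1}{-40479} = - \frac{1}{40479}$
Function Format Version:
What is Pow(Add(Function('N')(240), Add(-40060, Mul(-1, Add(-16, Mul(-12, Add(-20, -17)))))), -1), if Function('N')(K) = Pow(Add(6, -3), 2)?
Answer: Rational(-1, 40479) ≈ -2.4704e-5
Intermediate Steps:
Function('N')(K) = 9 (Function('N')(K) = Pow(3, 2) = 9)
Pow(Add(Function('N')(240), Add(-40060, Mul(-1, Add(-16, Mul(-12, Add(-20, -17)))))), -1) = Pow(Add(9, Add(-40060, Mul(-1, Add(-16, Mul(-12, Add(-20, -17)))))), -1) = Pow(Add(9, Add(-40060, Mul(-1, Add(-16, Mul(-12, -37))))), -1) = Pow(Add(9, Add(-40060, Mul(-1, Add(-16, 444)))), -1) = Pow(Add(9, Add(-40060, Mul(-1, 428))), -1) = Pow(Add(9, Add(-40060, -428)), -1) = Pow(Add(9, -40488), -1) = Pow(-40479, -1) = Rational(-1, 40479)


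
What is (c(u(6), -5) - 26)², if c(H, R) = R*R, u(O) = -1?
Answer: 1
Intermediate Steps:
c(H, R) = R²
(c(u(6), -5) - 26)² = ((-5)² - 26)² = (25 - 26)² = (-1)² = 1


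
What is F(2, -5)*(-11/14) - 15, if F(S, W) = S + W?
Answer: -177/14 ≈ -12.643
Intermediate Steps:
F(2, -5)*(-11/14) - 15 = (2 - 5)*(-11/14) - 15 = -(-33)/14 - 15 = -3*(-11/14) - 15 = 33/14 - 15 = -177/14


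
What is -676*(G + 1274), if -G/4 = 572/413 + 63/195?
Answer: -1768890136/2065 ≈ -8.5661e+5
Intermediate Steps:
G = -183412/26845 (G = -4*(572/413 + 63/195) = -4*(572*(1/413) + 63*(1/195)) = -4*(572/413 + 21/65) = -4*45853/26845 = -183412/26845 ≈ -6.8323)
-676*(G + 1274) = -676*(-183412/26845 + 1274) = -676*34017118/26845 = -1768890136/2065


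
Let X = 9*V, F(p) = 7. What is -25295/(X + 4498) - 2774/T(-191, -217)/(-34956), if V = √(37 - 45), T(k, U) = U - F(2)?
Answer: (-12483*√2 + 49518992483*I)/(3915072*(-2249*I + 9*√2)) ≈ -5.6238 + 0.031825*I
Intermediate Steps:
T(k, U) = -7 + U (T(k, U) = U - 1*7 = U - 7 = -7 + U)
V = 2*I*√2 (V = √(-8) = 2*I*√2 ≈ 2.8284*I)
X = 18*I*√2 (X = 9*(2*I*√2) = 18*I*√2 ≈ 25.456*I)
-25295/(X + 4498) - 2774/T(-191, -217)/(-34956) = -25295/(18*I*√2 + 4498) - 2774/(-7 - 217)/(-34956) = -25295/(4498 + 18*I*√2) - 2774/(-224)*(-1/34956) = -25295/(4498 + 18*I*√2) - 2774*(-1/224)*(-1/34956) = -25295/(4498 + 18*I*√2) + (1387/112)*(-1/34956) = -25295/(4498 + 18*I*√2) - 1387/3915072 = -1387/3915072 - 25295/(4498 + 18*I*√2)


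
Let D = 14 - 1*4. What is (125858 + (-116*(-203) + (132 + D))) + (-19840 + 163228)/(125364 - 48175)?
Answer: 1649086280/11027 ≈ 1.4955e+5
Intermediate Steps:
D = 10 (D = 14 - 4 = 10)
(125858 + (-116*(-203) + (132 + D))) + (-19840 + 163228)/(125364 - 48175) = (125858 + (-116*(-203) + (132 + 10))) + (-19840 + 163228)/(125364 - 48175) = (125858 + (23548 + 142)) + 143388/77189 = (125858 + 23690) + 143388*(1/77189) = 149548 + 20484/11027 = 1649086280/11027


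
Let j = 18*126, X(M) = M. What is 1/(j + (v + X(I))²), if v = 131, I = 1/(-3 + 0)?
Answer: 9/174076 ≈ 5.1702e-5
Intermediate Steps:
I = -⅓ (I = 1/(-3) = -⅓ ≈ -0.33333)
j = 2268
1/(j + (v + X(I))²) = 1/(2268 + (131 - ⅓)²) = 1/(2268 + (392/3)²) = 1/(2268 + 153664/9) = 1/(174076/9) = 9/174076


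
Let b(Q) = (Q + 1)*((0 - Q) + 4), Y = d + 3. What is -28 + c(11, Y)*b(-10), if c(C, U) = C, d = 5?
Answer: -1414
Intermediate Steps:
Y = 8 (Y = 5 + 3 = 8)
b(Q) = (1 + Q)*(4 - Q) (b(Q) = (1 + Q)*(-Q + 4) = (1 + Q)*(4 - Q))
-28 + c(11, Y)*b(-10) = -28 + 11*(4 - 1*(-10)² + 3*(-10)) = -28 + 11*(4 - 1*100 - 30) = -28 + 11*(4 - 100 - 30) = -28 + 11*(-126) = -28 - 1386 = -1414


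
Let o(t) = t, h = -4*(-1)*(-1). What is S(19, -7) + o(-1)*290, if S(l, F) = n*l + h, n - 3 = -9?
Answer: -408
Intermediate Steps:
h = -4 (h = 4*(-1) = -4)
n = -6 (n = 3 - 9 = -6)
S(l, F) = -4 - 6*l (S(l, F) = -6*l - 4 = -4 - 6*l)
S(19, -7) + o(-1)*290 = (-4 - 6*19) - 1*290 = (-4 - 114) - 290 = -118 - 290 = -408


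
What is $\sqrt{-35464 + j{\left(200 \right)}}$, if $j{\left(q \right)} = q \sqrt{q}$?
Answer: $2 \sqrt{-8866 + 500 \sqrt{2}} \approx 180.65 i$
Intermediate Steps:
$j{\left(q \right)} = q^{\frac{3}{2}}$
$\sqrt{-35464 + j{\left(200 \right)}} = \sqrt{-35464 + 200^{\frac{3}{2}}} = \sqrt{-35464 + 2000 \sqrt{2}}$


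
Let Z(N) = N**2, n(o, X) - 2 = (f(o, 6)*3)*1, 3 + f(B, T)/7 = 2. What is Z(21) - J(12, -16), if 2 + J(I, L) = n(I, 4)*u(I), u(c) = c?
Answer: 671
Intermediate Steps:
f(B, T) = -7 (f(B, T) = -21 + 7*2 = -21 + 14 = -7)
n(o, X) = -19 (n(o, X) = 2 - 7*3*1 = 2 - 21*1 = 2 - 21 = -19)
J(I, L) = -2 - 19*I
Z(21) - J(12, -16) = 21**2 - (-2 - 19*12) = 441 - (-2 - 228) = 441 - 1*(-230) = 441 + 230 = 671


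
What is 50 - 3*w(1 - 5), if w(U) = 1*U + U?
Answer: 74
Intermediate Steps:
w(U) = 2*U (w(U) = U + U = 2*U)
50 - 3*w(1 - 5) = 50 - 6*(1 - 5) = 50 - 6*(-4) = 50 - 3*(-8) = 50 + 24 = 74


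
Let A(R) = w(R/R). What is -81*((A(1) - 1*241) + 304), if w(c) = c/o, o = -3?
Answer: -5076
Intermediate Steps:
w(c) = -c/3 (w(c) = c/(-3) = c*(-⅓) = -c/3)
A(R) = -⅓ (A(R) = -R/(3*R) = -⅓*1 = -⅓)
-81*((A(1) - 1*241) + 304) = -81*((-⅓ - 1*241) + 304) = -81*((-⅓ - 241) + 304) = -81*(-724/3 + 304) = -81*188/3 = -5076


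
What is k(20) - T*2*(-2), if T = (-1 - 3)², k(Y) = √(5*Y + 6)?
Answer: 64 + √106 ≈ 74.296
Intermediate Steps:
k(Y) = √(6 + 5*Y)
T = 16 (T = (-4)² = 16)
k(20) - T*2*(-2) = √(6 + 5*20) - 16*2*(-2) = √(6 + 100) - 32*(-2) = √106 - 1*(-64) = √106 + 64 = 64 + √106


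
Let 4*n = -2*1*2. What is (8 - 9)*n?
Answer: 1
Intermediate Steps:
n = -1 (n = (-2*1*2)/4 = (-2*2)/4 = (¼)*(-4) = -1)
(8 - 9)*n = (8 - 9)*(-1) = -1*(-1) = 1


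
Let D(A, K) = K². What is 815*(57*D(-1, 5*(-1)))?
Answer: 1161375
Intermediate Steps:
815*(57*D(-1, 5*(-1))) = 815*(57*(5*(-1))²) = 815*(57*(-5)²) = 815*(57*25) = 815*1425 = 1161375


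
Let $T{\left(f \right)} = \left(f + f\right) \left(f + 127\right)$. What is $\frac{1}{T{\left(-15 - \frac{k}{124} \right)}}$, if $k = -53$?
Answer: $- \frac{7688}{25191387} \approx -0.00030518$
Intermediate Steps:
$T{\left(f \right)} = 2 f \left(127 + f\right)$
$\frac{1}{T{\left(-15 - \frac{k}{124} \right)}} = \frac{1}{2 \left(-15 - - \frac{53}{124}\right) \left(127 - \left(15 - \frac{53}{124}\right)\right)} = \frac{1}{2 \left(-15 - \left(-53\right) \frac{1}{124}\right) \left(127 - \left(15 - \frac{53}{124}\right)\right)} = \frac{1}{2 \left(-15 - - \frac{53}{124}\right) \left(127 - \frac{1807}{124}\right)} = \frac{1}{2 \left(-15 + \frac{53}{124}\right) \left(127 + \left(-15 + \frac{53}{124}\right)\right)} = \frac{1}{2 \left(- \frac{1807}{124}\right) \left(127 - \frac{1807}{124}\right)} = \frac{1}{2 \left(- \frac{1807}{124}\right) \frac{13941}{124}} = \frac{1}{- \frac{25191387}{7688}} = - \frac{7688}{25191387}$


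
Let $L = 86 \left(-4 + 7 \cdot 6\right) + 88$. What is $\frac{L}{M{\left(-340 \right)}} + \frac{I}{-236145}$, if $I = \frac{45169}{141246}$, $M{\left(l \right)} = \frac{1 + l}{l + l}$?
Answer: $\frac{25372573676187103}{3769062643710} \approx 6731.8$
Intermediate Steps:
$M{\left(l \right)} = \frac{1 + l}{2 l}$
$I = \frac{45169}{141246}$ ($I = 45169 \cdot \frac{1}{141246} = \frac{45169}{141246} \approx 0.31979$)
$L = 3356$ ($L = 86 \left(-4 + 42\right) + 88 = 86 \cdot 38 + 88 = 3268 + 88 = 3356$)
$\frac{L}{M{\left(-340 \right)}} + \frac{I}{-236145} = \frac{3356}{\frac{1}{2} \frac{1}{-340} \left(1 - 340\right)} + \frac{45169}{141246 \left(-236145\right)} = \frac{3356}{\frac{1}{2} \left(- \frac{1}{340}\right) \left(-339\right)} + \frac{45169}{141246} \left(- \frac{1}{236145}\right) = \frac{3356}{\frac{339}{680}} - \frac{45169}{33354536670} = 3356 \cdot \frac{680}{339} - \frac{45169}{33354536670} = \frac{2282080}{339} - \frac{45169}{33354536670} = \frac{25372573676187103}{3769062643710}$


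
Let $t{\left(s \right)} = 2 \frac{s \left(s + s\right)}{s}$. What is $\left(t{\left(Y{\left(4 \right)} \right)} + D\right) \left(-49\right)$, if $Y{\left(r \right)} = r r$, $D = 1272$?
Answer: $-65464$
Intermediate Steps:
$Y{\left(r \right)} = r^{2}$
$t{\left(s \right)} = 4 s$ ($t{\left(s \right)} = 2 \frac{s 2 s}{s} = 2 \frac{2 s^{2}}{s} = 2 \cdot 2 s = 4 s$)
$\left(t{\left(Y{\left(4 \right)} \right)} + D\right) \left(-49\right) = \left(4 \cdot 4^{2} + 1272\right) \left(-49\right) = \left(4 \cdot 16 + 1272\right) \left(-49\right) = \left(64 + 1272\right) \left(-49\right) = 1336 \left(-49\right) = -65464$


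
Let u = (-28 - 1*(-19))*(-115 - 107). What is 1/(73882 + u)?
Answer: 1/75880 ≈ 1.3179e-5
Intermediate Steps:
u = 1998 (u = (-28 + 19)*(-222) = -9*(-222) = 1998)
1/(73882 + u) = 1/(73882 + 1998) = 1/75880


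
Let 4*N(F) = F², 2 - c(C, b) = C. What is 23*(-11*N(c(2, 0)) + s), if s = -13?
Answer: -299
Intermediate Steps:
c(C, b) = 2 - C
N(F) = F²/4
23*(-11*N(c(2, 0)) + s) = 23*(-11*(2 - 1*2)²/4 - 13) = 23*(-11*(2 - 2)²/4 - 13) = 23*(-11*0²/4 - 13) = 23*(-11*0/4 - 13) = 23*(-11*0 - 13) = 23*(0 - 13) = 23*(-13) = -299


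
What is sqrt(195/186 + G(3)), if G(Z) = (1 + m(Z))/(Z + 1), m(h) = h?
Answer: sqrt(7874)/62 ≈ 1.4312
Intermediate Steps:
G(Z) = 1 (G(Z) = (1 + Z)/(Z + 1) = (1 + Z)/(1 + Z) = 1)
sqrt(195/186 + G(3)) = sqrt(195/186 + 1) = sqrt(195*(1/186) + 1) = sqrt(65/62 + 1) = sqrt(127/62) = sqrt(7874)/62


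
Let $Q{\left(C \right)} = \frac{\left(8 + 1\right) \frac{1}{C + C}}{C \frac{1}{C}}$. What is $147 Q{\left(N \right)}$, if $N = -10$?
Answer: $- \frac{1323}{20} \approx -66.15$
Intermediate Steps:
$Q{\left(C \right)} = \frac{9}{2 C}$ ($Q{\left(C \right)} = \frac{9 \frac{1}{2 C}}{1} = 9 \frac{1}{2 C} 1 = \frac{9}{2 C} 1 = \frac{9}{2 C}$)
$147 Q{\left(N \right)} = 147 \frac{9}{2 \left(-10\right)} = 147 \cdot \frac{9}{2} \left(- \frac{1}{10}\right) = 147 \left(- \frac{9}{20}\right) = - \frac{1323}{20}$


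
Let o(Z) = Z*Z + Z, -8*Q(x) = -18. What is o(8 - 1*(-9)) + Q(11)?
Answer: 1233/4 ≈ 308.25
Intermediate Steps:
Q(x) = 9/4 (Q(x) = -⅛*(-18) = 9/4)
o(Z) = Z + Z² (o(Z) = Z² + Z = Z + Z²)
o(8 - 1*(-9)) + Q(11) = (8 - 1*(-9))*(1 + (8 - 1*(-9))) + 9/4 = (8 + 9)*(1 + (8 + 9)) + 9/4 = 17*(1 + 17) + 9/4 = 17*18 + 9/4 = 306 + 9/4 = 1233/4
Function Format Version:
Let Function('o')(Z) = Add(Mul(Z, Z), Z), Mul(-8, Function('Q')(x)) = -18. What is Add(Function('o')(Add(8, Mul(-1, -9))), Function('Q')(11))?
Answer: Rational(1233, 4) ≈ 308.25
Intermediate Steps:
Function('Q')(x) = Rational(9, 4) (Function('Q')(x) = Mul(Rational(-1, 8), -18) = Rational(9, 4))
Function('o')(Z) = Add(Z, Pow(Z, 2)) (Function('o')(Z) = Add(Pow(Z, 2), Z) = Add(Z, Pow(Z, 2)))
Add(Function('o')(Add(8, Mul(-1, -9))), Function('Q')(11)) = Add(Mul(Add(8, Mul(-1, -9)), Add(1, Add(8, Mul(-1, -9)))), Rational(9, 4)) = Add(Mul(Add(8, 9), Add(1, Add(8, 9))), Rational(9, 4)) = Add(Mul(17, Add(1, 17)), Rational(9, 4)) = Add(Mul(17, 18), Rational(9, 4)) = Add(306, Rational(9, 4)) = Rational(1233, 4)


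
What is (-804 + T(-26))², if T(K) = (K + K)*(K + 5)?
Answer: 82944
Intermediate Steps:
T(K) = 2*K*(5 + K) (T(K) = (2*K)*(5 + K) = 2*K*(5 + K))
(-804 + T(-26))² = (-804 + 2*(-26)*(5 - 26))² = (-804 + 2*(-26)*(-21))² = (-804 + 1092)² = 288² = 82944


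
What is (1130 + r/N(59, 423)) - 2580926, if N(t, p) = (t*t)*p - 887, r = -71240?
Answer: -474545743717/183947 ≈ -2.5798e+6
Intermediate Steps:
N(t, p) = -887 + p*t² (N(t, p) = t²*p - 887 = p*t² - 887 = -887 + p*t²)
(1130 + r/N(59, 423)) - 2580926 = (1130 - 71240/(-887 + 423*59²)) - 2580926 = (1130 - 71240/(-887 + 423*3481)) - 2580926 = (1130 - 71240/(-887 + 1472463)) - 2580926 = (1130 - 71240/1471576) - 2580926 = (1130 - 71240*1/1471576) - 2580926 = (1130 - 8905/183947) - 2580926 = 207851205/183947 - 2580926 = -474545743717/183947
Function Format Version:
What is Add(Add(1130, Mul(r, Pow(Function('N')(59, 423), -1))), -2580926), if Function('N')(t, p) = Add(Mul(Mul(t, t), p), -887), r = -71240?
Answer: Rational(-474545743717, 183947) ≈ -2.5798e+6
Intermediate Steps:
Function('N')(t, p) = Add(-887, Mul(p, Pow(t, 2))) (Function('N')(t, p) = Add(Mul(Pow(t, 2), p), -887) = Add(Mul(p, Pow(t, 2)), -887) = Add(-887, Mul(p, Pow(t, 2))))
Add(Add(1130, Mul(r, Pow(Function('N')(59, 423), -1))), -2580926) = Add(Add(1130, Mul(-71240, Pow(Add(-887, Mul(423, Pow(59, 2))), -1))), -2580926) = Add(Add(1130, Mul(-71240, Pow(Add(-887, Mul(423, 3481)), -1))), -2580926) = Add(Add(1130, Mul(-71240, Pow(Add(-887, 1472463), -1))), -2580926) = Add(Add(1130, Mul(-71240, Pow(1471576, -1))), -2580926) = Add(Add(1130, Mul(-71240, Rational(1, 1471576))), -2580926) = Add(Add(1130, Rational(-8905, 183947)), -2580926) = Add(Rational(207851205, 183947), -2580926) = Rational(-474545743717, 183947)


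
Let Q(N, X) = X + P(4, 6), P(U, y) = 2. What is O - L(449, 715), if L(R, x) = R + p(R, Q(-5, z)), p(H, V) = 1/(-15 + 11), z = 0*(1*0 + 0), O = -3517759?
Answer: -14072831/4 ≈ -3.5182e+6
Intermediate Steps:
z = 0 (z = 0*(0 + 0) = 0*0 = 0)
Q(N, X) = 2 + X (Q(N, X) = X + 2 = 2 + X)
p(H, V) = -¼ (p(H, V) = 1/(-4) = -¼)
L(R, x) = -¼ + R (L(R, x) = R - ¼ = -¼ + R)
O - L(449, 715) = -3517759 - (-¼ + 449) = -3517759 - 1*1795/4 = -3517759 - 1795/4 = -14072831/4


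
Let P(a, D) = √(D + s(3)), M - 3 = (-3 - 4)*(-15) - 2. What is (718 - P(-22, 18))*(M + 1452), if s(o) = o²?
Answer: 1118644 - 4674*√3 ≈ 1.1105e+6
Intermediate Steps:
M = 106 (M = 3 + ((-3 - 4)*(-15) - 2) = 3 + (-7*(-15) - 2) = 3 + (105 - 2) = 3 + 103 = 106)
P(a, D) = √(9 + D) (P(a, D) = √(D + 3²) = √(D + 9) = √(9 + D))
(718 - P(-22, 18))*(M + 1452) = (718 - √(9 + 18))*(106 + 1452) = (718 - √27)*1558 = (718 - 3*√3)*1558 = 1118644 - 4674*√3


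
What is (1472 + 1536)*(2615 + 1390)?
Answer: 12047040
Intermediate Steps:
(1472 + 1536)*(2615 + 1390) = 3008*4005 = 12047040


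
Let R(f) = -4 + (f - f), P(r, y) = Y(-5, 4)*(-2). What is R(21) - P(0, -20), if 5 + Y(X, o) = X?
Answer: -24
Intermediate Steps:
Y(X, o) = -5 + X
P(r, y) = 20 (P(r, y) = (-5 - 5)*(-2) = -10*(-2) = 20)
R(f) = -4 (R(f) = -4 + 0 = -4)
R(21) - P(0, -20) = -4 - 1*20 = -4 - 20 = -24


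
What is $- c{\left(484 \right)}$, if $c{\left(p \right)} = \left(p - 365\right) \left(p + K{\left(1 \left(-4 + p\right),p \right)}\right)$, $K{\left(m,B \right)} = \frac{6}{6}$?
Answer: $-57715$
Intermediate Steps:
$K{\left(m,B \right)} = 1$ ($K{\left(m,B \right)} = 6 \cdot \frac{1}{6} = 1$)
$c{\left(p \right)} = \left(1 + p\right) \left(-365 + p\right)$ ($c{\left(p \right)} = \left(p - 365\right) \left(p + 1\right) = \left(-365 + p\right) \left(1 + p\right) = \left(1 + p\right) \left(-365 + p\right)$)
$- c{\left(484 \right)} = - (-365 + 484^{2} - 176176) = - (-365 + 234256 - 176176) = \left(-1\right) 57715 = -57715$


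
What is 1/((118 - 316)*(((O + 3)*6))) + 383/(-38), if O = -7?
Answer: -909989/90288 ≈ -10.079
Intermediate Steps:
1/((118 - 316)*(((O + 3)*6))) + 383/(-38) = 1/((118 - 316)*(((-7 + 3)*6))) + 383/(-38) = 1/((-198)*((-4*6))) + 383*(-1/38) = -1/198/(-24) - 383/38 = -1/198*(-1/24) - 383/38 = 1/4752 - 383/38 = -909989/90288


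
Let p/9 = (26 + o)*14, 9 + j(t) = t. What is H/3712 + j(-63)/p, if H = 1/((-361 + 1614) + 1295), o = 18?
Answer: -1351157/104039936 ≈ -0.012987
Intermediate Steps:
j(t) = -9 + t
p = 5544 (p = 9*((26 + 18)*14) = 9*(44*14) = 9*616 = 5544)
H = 1/2548 (H = 1/(1253 + 1295) = 1/2548 ≈ 0.00039246)
H/3712 + j(-63)/p = (1/2548)/3712 + (-9 - 63)/5544 = (1/2548)*(1/3712) - 72*1/5544 = 1/9458176 - 1/77 = -1351157/104039936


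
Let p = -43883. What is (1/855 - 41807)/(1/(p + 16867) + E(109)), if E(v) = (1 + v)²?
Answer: -965686487744/279494027145 ≈ -3.4551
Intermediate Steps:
(1/855 - 41807)/(1/(p + 16867) + E(109)) = (1/855 - 41807)/(1/(-43883 + 16867) + (1 + 109)²) = (1/855 - 41807)/(1/(-27016) + 110²) = -35744984/(855*(-1/27016 + 12100)) = -35744984/(855*326893599/27016) = -35744984/855*27016/326893599 = -965686487744/279494027145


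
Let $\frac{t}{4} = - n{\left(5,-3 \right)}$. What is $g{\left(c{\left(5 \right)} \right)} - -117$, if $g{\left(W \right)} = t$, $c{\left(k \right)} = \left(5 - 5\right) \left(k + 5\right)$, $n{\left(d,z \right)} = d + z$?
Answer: $109$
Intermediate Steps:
$c{\left(k \right)} = 0$ ($c{\left(k \right)} = 0 \left(5 + k\right) = 0$)
$t = -8$ ($t = 4 \left(- (5 - 3)\right) = 4 \left(\left(-1\right) 2\right) = 4 \left(-2\right) = -8$)
$g{\left(W \right)} = -8$
$g{\left(c{\left(5 \right)} \right)} - -117 = -8 - -117 = -8 + 117 = 109$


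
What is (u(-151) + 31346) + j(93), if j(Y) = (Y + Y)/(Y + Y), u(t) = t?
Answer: 31196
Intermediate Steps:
j(Y) = 1 (j(Y) = (2*Y)/((2*Y)) = (2*Y)*(1/(2*Y)) = 1)
(u(-151) + 31346) + j(93) = (-151 + 31346) + 1 = 31195 + 1 = 31196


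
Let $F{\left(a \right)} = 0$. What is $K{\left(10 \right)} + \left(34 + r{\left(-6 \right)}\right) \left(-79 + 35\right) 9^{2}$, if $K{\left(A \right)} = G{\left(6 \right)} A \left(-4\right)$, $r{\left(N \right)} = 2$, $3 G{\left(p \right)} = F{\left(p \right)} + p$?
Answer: $-128384$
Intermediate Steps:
$G{\left(p \right)} = \frac{p}{3}$ ($G{\left(p \right)} = \frac{0 + p}{3} = \frac{p}{3}$)
$K{\left(A \right)} = - 8 A$ ($K{\left(A \right)} = \frac{1}{3} \cdot 6 A \left(-4\right) = 2 A \left(-4\right) = - 8 A$)
$K{\left(10 \right)} + \left(34 + r{\left(-6 \right)}\right) \left(-79 + 35\right) 9^{2} = \left(-8\right) 10 + \left(34 + 2\right) \left(-79 + 35\right) 9^{2} = -80 + 36 \left(-44\right) 81 = -80 - 128304 = -128384$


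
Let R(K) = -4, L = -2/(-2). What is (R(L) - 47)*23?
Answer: -1173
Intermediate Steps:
L = 1 (L = -2*(-1/2) = 1)
(R(L) - 47)*23 = (-4 - 47)*23 = -51*23 = -1173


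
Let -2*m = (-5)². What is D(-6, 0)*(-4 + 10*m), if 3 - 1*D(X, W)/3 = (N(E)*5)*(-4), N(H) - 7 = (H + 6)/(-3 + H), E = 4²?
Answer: -889713/13 ≈ -68440.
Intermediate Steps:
E = 16
m = -25/2 (m = -½*(-5)² = -½*25 = -25/2 ≈ -12.500)
N(H) = 7 + (6 + H)/(-3 + H) (N(H) = 7 + (H + 6)/(-3 + H) = 7 + (6 + H)/(-3 + H))
D(X, W) = 6897/13 (D(X, W) = 9 - 3*((-15 + 8*16)/(-3 + 16))*5*(-4) = 9 - 3*((-15 + 128)/13)*5*(-4) = 9 - 3*((1/13)*113)*5*(-4) = 9 - 3*(113/13)*5*(-4) = 9 - 1695*(-4)/13 = 9 - 3*(-2260/13) = 9 + 6780/13 = 6897/13)
D(-6, 0)*(-4 + 10*m) = 6897*(-4 + 10*(-25/2))/13 = 6897*(-4 - 125)/13 = (6897/13)*(-129) = -889713/13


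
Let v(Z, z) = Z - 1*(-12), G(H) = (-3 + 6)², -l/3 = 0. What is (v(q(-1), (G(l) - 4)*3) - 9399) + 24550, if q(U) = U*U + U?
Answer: 15163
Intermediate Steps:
l = 0 (l = -3*0 = 0)
q(U) = U + U² (q(U) = U² + U = U + U²)
G(H) = 9 (G(H) = 3² = 9)
v(Z, z) = 12 + Z (v(Z, z) = Z + 12 = 12 + Z)
(v(q(-1), (G(l) - 4)*3) - 9399) + 24550 = ((12 - (1 - 1)) - 9399) + 24550 = ((12 - 1*0) - 9399) + 24550 = ((12 + 0) - 9399) + 24550 = (12 - 9399) + 24550 = -9387 + 24550 = 15163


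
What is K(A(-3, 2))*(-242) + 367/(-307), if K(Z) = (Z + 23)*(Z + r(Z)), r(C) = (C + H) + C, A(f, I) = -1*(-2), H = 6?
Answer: -22288567/307 ≈ -72601.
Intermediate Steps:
A(f, I) = 2
r(C) = 6 + 2*C (r(C) = (C + 6) + C = (6 + C) + C = 6 + 2*C)
K(Z) = (6 + 3*Z)*(23 + Z) (K(Z) = (Z + 23)*(Z + (6 + 2*Z)) = (23 + Z)*(6 + 3*Z) = (6 + 3*Z)*(23 + Z))
K(A(-3, 2))*(-242) + 367/(-307) = (138 + 3*2² + 75*2)*(-242) + 367/(-307) = (138 + 3*4 + 150)*(-242) + 367*(-1/307) = (138 + 12 + 150)*(-242) - 367/307 = 300*(-242) - 367/307 = -72600 - 367/307 = -22288567/307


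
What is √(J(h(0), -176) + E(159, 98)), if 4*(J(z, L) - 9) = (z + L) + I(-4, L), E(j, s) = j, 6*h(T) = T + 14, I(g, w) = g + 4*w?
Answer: I*√1887/6 ≈ 7.2399*I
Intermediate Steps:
h(T) = 7/3 + T/6 (h(T) = (T + 14)/6 = (14 + T)/6 = 7/3 + T/6)
J(z, L) = 8 + z/4 + 5*L/4 (J(z, L) = 9 + ((z + L) + (-4 + 4*L))/4 = 9 + ((L + z) + (-4 + 4*L))/4 = 9 + (-4 + z + 5*L)/4 = 9 + (-1 + z/4 + 5*L/4) = 8 + z/4 + 5*L/4)
√(J(h(0), -176) + E(159, 98)) = √((8 + (7/3 + (⅙)*0)/4 + (5/4)*(-176)) + 159) = √((8 + (7/3 + 0)/4 - 220) + 159) = √((8 + (¼)*(7/3) - 220) + 159) = √((8 + 7/12 - 220) + 159) = √(-2537/12 + 159) = √(-629/12) = I*√1887/6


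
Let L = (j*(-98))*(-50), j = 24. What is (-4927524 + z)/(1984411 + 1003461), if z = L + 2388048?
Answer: -605469/746968 ≈ -0.81057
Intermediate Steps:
L = 117600 (L = (24*(-98))*(-50) = -2352*(-50) = 117600)
z = 2505648 (z = 117600 + 2388048 = 2505648)
(-4927524 + z)/(1984411 + 1003461) = (-4927524 + 2505648)/(1984411 + 1003461) = -2421876/2987872 = -2421876*1/2987872 = -605469/746968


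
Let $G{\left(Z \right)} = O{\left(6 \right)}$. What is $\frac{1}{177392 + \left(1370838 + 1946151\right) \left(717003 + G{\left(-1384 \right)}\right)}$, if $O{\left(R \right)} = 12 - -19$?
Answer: $\frac{1}{2378394068018} \approx 4.2045 \cdot 10^{-13}$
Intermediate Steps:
$O{\left(R \right)} = 31$ ($O{\left(R \right)} = 12 + 19 = 31$)
$G{\left(Z \right)} = 31$
$\frac{1}{177392 + \left(1370838 + 1946151\right) \left(717003 + G{\left(-1384 \right)}\right)} = \frac{1}{177392 + \left(1370838 + 1946151\right) \left(717003 + 31\right)} = \frac{1}{177392 + 3316989 \cdot 717034} = \frac{1}{177392 + 2378393890626} = \frac{1}{2378394068018}$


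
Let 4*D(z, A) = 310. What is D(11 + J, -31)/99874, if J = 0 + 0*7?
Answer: 155/199748 ≈ 0.00077598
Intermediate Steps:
J = 0 (J = 0 + 0 = 0)
D(z, A) = 155/2 (D(z, A) = (¼)*310 = 155/2)
D(11 + J, -31)/99874 = (155/2)/99874 = (155/2)*(1/99874) = 155/199748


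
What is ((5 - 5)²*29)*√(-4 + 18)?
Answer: 0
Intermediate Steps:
((5 - 5)²*29)*√(-4 + 18) = (0²*29)*√14 = (0*29)*√14 = 0*√14 = 0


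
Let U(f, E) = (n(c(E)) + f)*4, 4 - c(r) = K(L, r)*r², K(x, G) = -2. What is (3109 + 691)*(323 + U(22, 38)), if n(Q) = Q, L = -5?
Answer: 45520200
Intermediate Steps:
c(r) = 4 + 2*r² (c(r) = 4 - (-2)*r² = 4 + 2*r²)
U(f, E) = 16 + 4*f + 8*E² (U(f, E) = ((4 + 2*E²) + f)*4 = (4 + f + 2*E²)*4 = 16 + 4*f + 8*E²)
(3109 + 691)*(323 + U(22, 38)) = (3109 + 691)*(323 + (16 + 4*22 + 8*38²)) = 3800*(323 + (16 + 88 + 8*1444)) = 3800*(323 + (16 + 88 + 11552)) = 3800*(323 + 11656) = 3800*11979 = 45520200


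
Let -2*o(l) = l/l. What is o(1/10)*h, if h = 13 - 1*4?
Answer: -9/2 ≈ -4.5000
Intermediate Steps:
o(l) = -1/2 (o(l) = -l/(2*l) = -1/2*1 = -1/2)
h = 9 (h = 13 - 4 = 9)
o(1/10)*h = -1/2*9 = -9/2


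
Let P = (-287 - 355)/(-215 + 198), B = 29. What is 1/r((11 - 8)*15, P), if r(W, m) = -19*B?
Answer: -1/551 ≈ -0.0018149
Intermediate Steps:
P = 642/17 (P = -642/(-17) = -642*(-1/17) = 642/17 ≈ 37.765)
r(W, m) = -551 (r(W, m) = -19*29 = -551)
1/r((11 - 8)*15, P) = 1/(-551) = -1/551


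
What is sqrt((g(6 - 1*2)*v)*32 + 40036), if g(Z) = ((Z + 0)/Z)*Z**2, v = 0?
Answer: 2*sqrt(10009) ≈ 200.09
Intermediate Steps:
g(Z) = Z**2 (g(Z) = (Z/Z)*Z**2 = 1*Z**2 = Z**2)
sqrt((g(6 - 1*2)*v)*32 + 40036) = sqrt(((6 - 1*2)**2*0)*32 + 40036) = sqrt(((6 - 2)**2*0)*32 + 40036) = sqrt((4**2*0)*32 + 40036) = sqrt((16*0)*32 + 40036) = sqrt(0*32 + 40036) = sqrt(0 + 40036) = sqrt(40036) = 2*sqrt(10009)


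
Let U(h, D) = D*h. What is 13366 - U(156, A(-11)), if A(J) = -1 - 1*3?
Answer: 13990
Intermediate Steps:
A(J) = -4 (A(J) = -1 - 3 = -4)
13366 - U(156, A(-11)) = 13366 - (-4)*156 = 13366 - 1*(-624) = 13366 + 624 = 13990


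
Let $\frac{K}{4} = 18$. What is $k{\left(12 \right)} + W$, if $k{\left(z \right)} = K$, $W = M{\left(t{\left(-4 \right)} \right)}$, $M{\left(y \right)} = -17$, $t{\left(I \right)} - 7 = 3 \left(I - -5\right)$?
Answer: $55$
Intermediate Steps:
$t{\left(I \right)} = 22 + 3 I$ ($t{\left(I \right)} = 7 + 3 \left(I - -5\right) = 7 + 3 \left(I + 5\right) = 7 + 3 \left(5 + I\right) = 7 + \left(15 + 3 I\right) = 22 + 3 I$)
$K = 72$ ($K = 4 \cdot 18 = 72$)
$W = -17$
$k{\left(z \right)} = 72$
$k{\left(12 \right)} + W = 72 - 17 = 55$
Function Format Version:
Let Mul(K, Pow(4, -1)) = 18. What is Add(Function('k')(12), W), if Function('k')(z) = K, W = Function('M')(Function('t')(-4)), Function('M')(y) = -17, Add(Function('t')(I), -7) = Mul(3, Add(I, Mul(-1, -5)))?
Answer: 55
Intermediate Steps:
Function('t')(I) = Add(22, Mul(3, I)) (Function('t')(I) = Add(7, Mul(3, Add(I, Mul(-1, -5)))) = Add(7, Mul(3, Add(I, 5))) = Add(7, Mul(3, Add(5, I))) = Add(7, Add(15, Mul(3, I))) = Add(22, Mul(3, I)))
K = 72 (K = Mul(4, 18) = 72)
W = -17
Function('k')(z) = 72
Add(Function('k')(12), W) = Add(72, -17) = 55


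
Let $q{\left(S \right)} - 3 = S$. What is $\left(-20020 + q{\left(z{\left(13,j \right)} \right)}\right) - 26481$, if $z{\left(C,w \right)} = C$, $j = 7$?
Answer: $-46485$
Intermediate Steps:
$q{\left(S \right)} = 3 + S$
$\left(-20020 + q{\left(z{\left(13,j \right)} \right)}\right) - 26481 = \left(-20020 + \left(3 + 13\right)\right) - 26481 = \left(-20020 + 16\right) - 26481 = -20004 - 26481 = -46485$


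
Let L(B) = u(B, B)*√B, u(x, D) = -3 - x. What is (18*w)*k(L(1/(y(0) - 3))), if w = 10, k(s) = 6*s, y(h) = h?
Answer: -960*I*√3 ≈ -1662.8*I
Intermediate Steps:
L(B) = √B*(-3 - B) (L(B) = (-3 - B)*√B = √B*(-3 - B))
(18*w)*k(L(1/(y(0) - 3))) = (18*10)*(6*(√(1/(0 - 3))*(-3 - 1/(0 - 3)))) = 180*(6*(√(1/(-3))*(-3 - 1/(-3)))) = 180*(6*(√(-⅓)*(-3 - 1*(-⅓)))) = 180*(6*((I*√3/3)*(-3 + ⅓))) = 180*(6*((I*√3/3)*(-8/3))) = 180*(6*(-8*I*√3/9)) = 180*(-16*I*√3/3) = -960*I*√3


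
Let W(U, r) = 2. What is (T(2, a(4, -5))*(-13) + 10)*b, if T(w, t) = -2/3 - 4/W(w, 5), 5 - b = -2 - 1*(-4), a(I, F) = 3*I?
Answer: 134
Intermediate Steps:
b = 3 (b = 5 - (-2 - 1*(-4)) = 5 - (-2 + 4) = 5 - 1*2 = 5 - 2 = 3)
T(w, t) = -8/3 (T(w, t) = -2/3 - 4/2 = -2*⅓ - 4*½ = -⅔ - 2 = -8/3)
(T(2, a(4, -5))*(-13) + 10)*b = (-8/3*(-13) + 10)*3 = (104/3 + 10)*3 = (134/3)*3 = 134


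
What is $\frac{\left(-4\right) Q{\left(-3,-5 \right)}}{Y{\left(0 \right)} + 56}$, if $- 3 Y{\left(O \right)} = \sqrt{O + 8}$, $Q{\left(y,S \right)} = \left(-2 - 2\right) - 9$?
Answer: $\frac{3276}{3527} + \frac{39 \sqrt{2}}{3527} \approx 0.94447$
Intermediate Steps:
$Q{\left(y,S \right)} = -13$ ($Q{\left(y,S \right)} = \left(-2 - 2\right) - 9 = -4 - 9 = -13$)
$Y{\left(O \right)} = - \frac{\sqrt{8 + O}}{3}$ ($Y{\left(O \right)} = - \frac{\sqrt{O + 8}}{3} = - \frac{\sqrt{8 + O}}{3}$)
$\frac{\left(-4\right) Q{\left(-3,-5 \right)}}{Y{\left(0 \right)} + 56} = \frac{\left(-4\right) \left(-13\right)}{- \frac{\sqrt{8 + 0}}{3} + 56} = \frac{1}{- \frac{\sqrt{8}}{3} + 56} \cdot 52 = \frac{1}{- \frac{2 \sqrt{2}}{3} + 56} \cdot 52 = \frac{1}{56 - \frac{2 \sqrt{2}}{3}} \cdot 52 = \frac{52}{56 - \frac{2 \sqrt{2}}{3}}$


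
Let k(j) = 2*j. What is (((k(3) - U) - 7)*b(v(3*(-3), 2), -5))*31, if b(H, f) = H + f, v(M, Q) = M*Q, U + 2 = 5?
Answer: 2852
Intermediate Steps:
U = 3 (U = -2 + 5 = 3)
(((k(3) - U) - 7)*b(v(3*(-3), 2), -5))*31 = (((2*3 - 1*3) - 7)*((3*(-3))*2 - 5))*31 = (((6 - 3) - 7)*(-9*2 - 5))*31 = ((3 - 7)*(-18 - 5))*31 = -4*(-23)*31 = 92*31 = 2852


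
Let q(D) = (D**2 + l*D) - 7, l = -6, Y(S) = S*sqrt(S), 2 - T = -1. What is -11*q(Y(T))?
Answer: -220 + 198*sqrt(3) ≈ 122.95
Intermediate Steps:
T = 3 (T = 2 - 1*(-1) = 2 + 1 = 3)
Y(S) = S**(3/2)
q(D) = -7 + D**2 - 6*D (q(D) = (D**2 - 6*D) - 7 = -7 + D**2 - 6*D)
-11*q(Y(T)) = -11*(-7 + (3**(3/2))**2 - 18*sqrt(3)) = -11*(-7 + (3*sqrt(3))**2 - 18*sqrt(3)) = -11*(-7 + 27 - 18*sqrt(3)) = -11*(20 - 18*sqrt(3)) = -220 + 198*sqrt(3)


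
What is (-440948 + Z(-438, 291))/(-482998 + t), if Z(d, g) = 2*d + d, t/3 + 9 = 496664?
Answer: -442262/1006967 ≈ -0.43920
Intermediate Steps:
t = 1489965 (t = -27 + 3*496664 = -27 + 1489992 = 1489965)
Z(d, g) = 3*d
(-440948 + Z(-438, 291))/(-482998 + t) = (-440948 + 3*(-438))/(-482998 + 1489965) = (-440948 - 1314)/1006967 = -442262*1/1006967 = -442262/1006967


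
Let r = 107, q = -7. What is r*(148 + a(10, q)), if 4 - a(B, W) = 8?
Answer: 15408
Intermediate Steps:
a(B, W) = -4 (a(B, W) = 4 - 1*8 = 4 - 8 = -4)
r*(148 + a(10, q)) = 107*(148 - 4) = 107*144 = 15408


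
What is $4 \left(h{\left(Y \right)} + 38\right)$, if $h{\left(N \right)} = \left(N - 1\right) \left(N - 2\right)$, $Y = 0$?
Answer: $160$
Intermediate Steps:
$h{\left(N \right)} = \left(-1 + N\right) \left(-2 + N\right)$
$4 \left(h{\left(Y \right)} + 38\right) = 4 \left(\left(2 + 0^{2} - 0\right) + 38\right) = 4 \left(\left(2 + 0 + 0\right) + 38\right) = 4 \left(2 + 38\right) = 4 \cdot 40 = 160$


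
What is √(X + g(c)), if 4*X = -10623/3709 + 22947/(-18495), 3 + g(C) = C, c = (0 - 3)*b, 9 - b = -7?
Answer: I*√3022452495521885/7621995 ≈ 7.2129*I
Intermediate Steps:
b = 16 (b = 9 - 1*(-7) = 9 + 7 = 16)
c = -48 (c = (0 - 3)*16 = -3*16 = -48)
g(C) = -3 + C
X = -23465234/22865985 (X = (-10623/3709 + 22947/(-18495))/4 = (-10623*1/3709 + 22947*(-1/18495))/4 = (-10623/3709 - 7649/6165)/4 = (¼)*(-93860936/22865985) = -23465234/22865985 ≈ -1.0262)
√(X + g(c)) = √(-23465234/22865985 + (-3 - 48)) = √(-23465234/22865985 - 51) = √(-1189630469/22865985) = I*√3022452495521885/7621995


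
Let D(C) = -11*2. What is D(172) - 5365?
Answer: -5387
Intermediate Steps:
D(C) = -22
D(172) - 5365 = -22 - 5365 = -5387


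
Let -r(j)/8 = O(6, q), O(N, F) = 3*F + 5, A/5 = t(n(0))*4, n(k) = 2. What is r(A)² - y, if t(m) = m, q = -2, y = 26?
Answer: 38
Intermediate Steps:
A = 40 (A = 5*(2*4) = 5*8 = 40)
O(N, F) = 5 + 3*F
r(j) = 8 (r(j) = -8*(5 + 3*(-2)) = -8*(5 - 6) = -8*(-1) = 8)
r(A)² - y = 8² - 1*26 = 64 - 26 = 38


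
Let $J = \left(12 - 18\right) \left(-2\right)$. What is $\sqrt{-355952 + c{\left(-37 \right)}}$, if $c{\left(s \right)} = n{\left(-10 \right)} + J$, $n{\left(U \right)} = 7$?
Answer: $i \sqrt{355933} \approx 596.6 i$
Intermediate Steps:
$J = 12$ ($J = \left(12 - 18\right) \left(-2\right) = \left(-6\right) \left(-2\right) = 12$)
$c{\left(s \right)} = 19$ ($c{\left(s \right)} = 7 + 12 = 19$)
$\sqrt{-355952 + c{\left(-37 \right)}} = \sqrt{-355952 + 19} = \sqrt{-355933} = i \sqrt{355933}$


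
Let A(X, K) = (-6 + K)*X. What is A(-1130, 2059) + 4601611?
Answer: 2281721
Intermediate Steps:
A(X, K) = X*(-6 + K)
A(-1130, 2059) + 4601611 = -1130*(-6 + 2059) + 4601611 = -1130*2053 + 4601611 = -2319890 + 4601611 = 2281721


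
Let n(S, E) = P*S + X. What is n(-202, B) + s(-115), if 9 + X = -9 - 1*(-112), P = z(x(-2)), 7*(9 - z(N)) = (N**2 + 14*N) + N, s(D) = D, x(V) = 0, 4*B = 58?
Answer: -1839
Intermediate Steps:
B = 29/2 (B = (1/4)*58 = 29/2 ≈ 14.500)
z(N) = 9 - 15*N/7 - N**2/7 (z(N) = 9 - ((N**2 + 14*N) + N)/7 = 9 - (N**2 + 15*N)/7 = 9 + (-15*N/7 - N**2/7) = 9 - 15*N/7 - N**2/7)
P = 9 (P = 9 - 15/7*0 - 1/7*0**2 = 9 + 0 - 1/7*0 = 9 + 0 + 0 = 9)
X = 94 (X = -9 + (-9 - 1*(-112)) = -9 + (-9 + 112) = -9 + 103 = 94)
n(S, E) = 94 + 9*S (n(S, E) = 9*S + 94 = 94 + 9*S)
n(-202, B) + s(-115) = (94 + 9*(-202)) - 115 = (94 - 1818) - 115 = -1724 - 115 = -1839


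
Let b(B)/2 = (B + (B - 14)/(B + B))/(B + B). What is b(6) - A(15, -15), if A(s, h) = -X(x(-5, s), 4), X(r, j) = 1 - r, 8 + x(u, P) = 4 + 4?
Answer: 17/9 ≈ 1.8889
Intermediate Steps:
x(u, P) = 0 (x(u, P) = -8 + (4 + 4) = -8 + 8 = 0)
A(s, h) = -1 (A(s, h) = -(1 - 1*0) = -(1 + 0) = -1*1 = -1)
b(B) = (B + (-14 + B)/(2*B))/B (b(B) = 2*((B + (B - 14)/(B + B))/(B + B)) = 2*((B + (-14 + B)/((2*B)))/((2*B))) = 2*((B + (-14 + B)*(1/(2*B)))*(1/(2*B))) = 2*((B + (-14 + B)/(2*B))*(1/(2*B))) = 2*((B + (-14 + B)/(2*B))/(2*B)) = (B + (-14 + B)/(2*B))/B)
b(6) - A(15, -15) = (-7 + 6² + (½)*6)/6² - 1*(-1) = (-7 + 36 + 3)/36 + 1 = (1/36)*32 + 1 = 8/9 + 1 = 17/9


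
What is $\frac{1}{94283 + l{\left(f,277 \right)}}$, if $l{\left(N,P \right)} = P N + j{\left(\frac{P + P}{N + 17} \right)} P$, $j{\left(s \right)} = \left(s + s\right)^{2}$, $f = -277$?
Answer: $\frac{4225}{95419583} \approx 4.4278 \cdot 10^{-5}$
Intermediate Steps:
$j{\left(s \right)} = 4 s^{2}$ ($j{\left(s \right)} = \left(2 s\right)^{2} = 4 s^{2}$)
$l{\left(N,P \right)} = N P + \frac{16 P^{3}}{\left(17 + N\right)^{2}}$ ($l{\left(N,P \right)} = P N + 4 \left(\frac{P + P}{N + 17}\right)^{2} P = N P + 4 \left(\frac{2 P}{17 + N}\right)^{2} P = N P + 4 \frac{4 P^{2}}{\left(17 + N\right)^{2}} P = N P + \frac{16 P^{2}}{\left(17 + N\right)^{2}} P = N P + \frac{16 P^{3}}{\left(17 + N\right)^{2}}$)
$\frac{1}{94283 + l{\left(f,277 \right)}} = \frac{1}{94283 - \left(76729 - \frac{16 \cdot 277^{3}}{\left(17 - 277\right)^{2}}\right)} = \frac{1}{94283 - \left(76729 - \frac{340062928}{67600}\right)} = \frac{1}{94283 - \left(76729 - \frac{21253933}{4225}\right)} = \frac{1}{94283 + \left(-76729 + \frac{21253933}{4225}\right)} = \frac{1}{94283 - \frac{302926092}{4225}} = \frac{1}{\frac{95419583}{4225}} = \frac{4225}{95419583}$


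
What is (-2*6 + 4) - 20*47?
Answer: -948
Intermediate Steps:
(-2*6 + 4) - 20*47 = (-12 + 4) - 940 = -8 - 940 = -948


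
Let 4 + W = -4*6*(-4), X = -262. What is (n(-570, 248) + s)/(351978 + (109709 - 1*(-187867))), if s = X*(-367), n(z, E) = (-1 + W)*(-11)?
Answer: 95153/649554 ≈ 0.14649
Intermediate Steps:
W = 92 (W = -4 - 4*6*(-4) = -4 - 24*(-4) = -4 + 96 = 92)
n(z, E) = -1001 (n(z, E) = (-1 + 92)*(-11) = 91*(-11) = -1001)
s = 96154 (s = -262*(-367) = 96154)
(n(-570, 248) + s)/(351978 + (109709 - 1*(-187867))) = (-1001 + 96154)/(351978 + (109709 - 1*(-187867))) = 95153/(351978 + (109709 + 187867)) = 95153/(351978 + 297576) = 95153/649554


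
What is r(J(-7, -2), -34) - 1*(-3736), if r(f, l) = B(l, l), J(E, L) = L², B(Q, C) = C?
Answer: 3702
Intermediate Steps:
r(f, l) = l
r(J(-7, -2), -34) - 1*(-3736) = -34 - 1*(-3736) = -34 + 3736 = 3702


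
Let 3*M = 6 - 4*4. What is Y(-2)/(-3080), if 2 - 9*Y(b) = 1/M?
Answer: -23/277200 ≈ -8.2973e-5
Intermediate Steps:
M = -10/3 (M = (6 - 4*4)/3 = (6 - 16)/3 = (⅓)*(-10) = -10/3 ≈ -3.3333)
Y(b) = 23/90 (Y(b) = 2/9 - 1/(9*(-10/3)) = 2/9 - ⅑*(-3/10) = 2/9 + 1/30 = 23/90)
Y(-2)/(-3080) = (23/90)/(-3080) = (23/90)*(-1/3080) = -23/277200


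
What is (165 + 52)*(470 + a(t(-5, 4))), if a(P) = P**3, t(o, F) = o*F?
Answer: -1634010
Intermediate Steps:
t(o, F) = F*o
(165 + 52)*(470 + a(t(-5, 4))) = (165 + 52)*(470 + (4*(-5))**3) = 217*(470 + (-20)**3) = 217*(470 - 8000) = 217*(-7530) = -1634010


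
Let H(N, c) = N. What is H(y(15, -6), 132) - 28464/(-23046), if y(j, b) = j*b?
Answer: -340946/3841 ≈ -88.765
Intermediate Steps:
y(j, b) = b*j
H(y(15, -6), 132) - 28464/(-23046) = -6*15 - 28464/(-23046) = -90 - 28464*(-1/23046) = -90 + 4744/3841 = -340946/3841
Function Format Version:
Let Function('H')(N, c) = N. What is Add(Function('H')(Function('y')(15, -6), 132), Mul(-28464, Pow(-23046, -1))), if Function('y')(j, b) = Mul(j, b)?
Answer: Rational(-340946, 3841) ≈ -88.765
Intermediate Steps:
Function('y')(j, b) = Mul(b, j)
Add(Function('H')(Function('y')(15, -6), 132), Mul(-28464, Pow(-23046, -1))) = Add(Mul(-6, 15), Mul(-28464, Pow(-23046, -1))) = Add(-90, Mul(-28464, Rational(-1, 23046))) = Add(-90, Rational(4744, 3841)) = Rational(-340946, 3841)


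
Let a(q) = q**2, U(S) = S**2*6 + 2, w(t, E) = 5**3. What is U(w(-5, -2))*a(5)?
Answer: 2343800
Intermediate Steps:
w(t, E) = 125
U(S) = 2 + 6*S**2 (U(S) = 6*S**2 + 2 = 2 + 6*S**2)
U(w(-5, -2))*a(5) = (2 + 6*125**2)*5**2 = (2 + 6*15625)*25 = (2 + 93750)*25 = 93752*25 = 2343800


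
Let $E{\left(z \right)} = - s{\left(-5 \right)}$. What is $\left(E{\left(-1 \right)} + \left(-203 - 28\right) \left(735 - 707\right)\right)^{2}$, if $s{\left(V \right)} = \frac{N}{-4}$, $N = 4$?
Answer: $41822089$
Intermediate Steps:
$s{\left(V \right)} = -1$ ($s{\left(V \right)} = \frac{4}{-4} = 4 \left(- \frac{1}{4}\right) = -1$)
$E{\left(z \right)} = 1$ ($E{\left(z \right)} = \left(-1\right) \left(-1\right) = 1$)
$\left(E{\left(-1 \right)} + \left(-203 - 28\right) \left(735 - 707\right)\right)^{2} = \left(1 + \left(-203 - 28\right) \left(735 - 707\right)\right)^{2} = \left(1 - 6468\right)^{2} = \left(-6467\right)^{2} = 41822089$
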